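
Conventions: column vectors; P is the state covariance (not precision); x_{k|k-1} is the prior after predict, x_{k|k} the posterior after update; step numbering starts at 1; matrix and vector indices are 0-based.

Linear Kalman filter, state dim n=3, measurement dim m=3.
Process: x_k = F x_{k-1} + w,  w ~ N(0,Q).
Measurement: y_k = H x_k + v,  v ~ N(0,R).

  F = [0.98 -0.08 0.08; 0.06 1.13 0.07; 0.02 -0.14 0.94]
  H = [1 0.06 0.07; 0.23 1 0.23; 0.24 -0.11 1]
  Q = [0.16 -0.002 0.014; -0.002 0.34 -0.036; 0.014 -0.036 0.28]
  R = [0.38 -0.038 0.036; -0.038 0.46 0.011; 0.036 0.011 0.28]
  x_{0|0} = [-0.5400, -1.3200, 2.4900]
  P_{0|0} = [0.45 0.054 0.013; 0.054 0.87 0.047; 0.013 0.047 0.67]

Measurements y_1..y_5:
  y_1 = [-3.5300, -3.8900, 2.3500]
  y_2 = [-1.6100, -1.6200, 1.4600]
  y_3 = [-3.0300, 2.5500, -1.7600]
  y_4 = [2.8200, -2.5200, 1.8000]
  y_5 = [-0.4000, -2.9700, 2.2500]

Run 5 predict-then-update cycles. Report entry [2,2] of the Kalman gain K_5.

K[2,2] = 0.5981

step 1: x^-=[-0.2244, -1.3497, 2.5146]  P^-=[0.5950 0.0140 0.0834; 0.0140 1.4707 -0.0780; 0.0834 -0.0780 0.8771]  S=[0.9973 0.2294 0.3099; 0.2294 1.9879 0.0345; 0.3099 0.0345 1.2656]  K=[0.5892 0.0170 0.0328; -0.0088 0.7370 -0.2048; -0.1057 0.0712 0.7395]  nu=[-3.4006, -3.0670, -0.2592]  x^+=[-2.2887, -3.5269, 2.4638]  P^+=[0.2302 -0.0600 -0.0313; -0.0600 0.3501 0.0034; -0.0313 0.0034 0.2119]
step 2: x^-=[-1.7637, -3.9502, 2.7640]  P^-=[0.3892 -0.0871 0.0175; -0.0871 0.7811 -0.0763; 0.0175 -0.0763 0.4725]  S=[0.7657 0.0156 0.1795; 0.0156 1.2134 -0.0328; 0.1795 -0.0328 0.8142]  K=[0.4939 0.0000 0.0392; -0.0263 0.6078 -0.1946; -0.0854 0.0478 0.6166]  nu=[0.1972, 2.1002, -1.3152]  x^+=[-1.7177, -2.4229, 2.0366]  P^+=[0.1942 -0.0574 -0.0242; -0.0574 0.2923 -0.0028; -0.0242 -0.0028 0.1756]
step 3: x^-=[-1.3266, -2.6984, 2.2192]  P^-=[0.3548 -0.0814 0.0202; -0.0814 0.7064 -0.0756; 0.0202 -0.0756 0.4411]  S=[0.7319 0.0092 0.1717; 0.0092 1.1384 -0.0311; 0.1717 -0.0311 0.7807]  K=[0.4699 0.0017 0.0431; -0.0225 0.5837 -0.1932; -0.0779 0.0438 0.6008]  nu=[-1.6969, 5.0431, -3.9577]  x^+=[-2.2861, 1.0481, 0.1948]  P^+=[0.1848 -0.0542 -0.0213; -0.0542 0.2808 -0.0046; -0.0213 -0.0046 0.1705]
step 4: x^-=[-2.3086, 1.0608, -0.0094]  P^-=[0.3456 -0.0773 0.0218; -0.0773 0.6917 -0.0758; 0.0218 -0.0758 0.4369]  S=[0.7233 0.0107 0.1706; 0.0107 1.1250 -0.0298; 0.1706 -0.0298 0.7765]  K=[0.4629 0.0032 0.0443; -0.0198 0.5786 -0.1930; -0.0756 0.0430 0.5985]  nu=[5.0656, -3.0477, 2.4801]  x^+=[0.1366, -1.2819, 0.9611]  P^+=[0.1820 -0.0528 -0.0204; -0.0528 0.2781 -0.0051; -0.0204 -0.0051 0.1697]
step 5: x^-=[0.3133, -1.3730, 1.0856]  P^-=[0.3428 -0.0756 0.0224; -0.0756 0.6885 -0.0759; 0.0224 -0.0759 0.4363]  S=[0.7208 0.0116 0.1703; 0.0116 1.1224 -0.0293; 0.1703 -0.0293 0.7758]  K=[0.4608 0.0038 0.0446; -0.0187 0.5775 -0.1929; -0.0749 0.0428 0.5981]  nu=[-0.7070, -1.9187, 0.9381]  x^+=[0.0221, -2.6489, 1.6177]  P^+=[0.1811 -0.0523 -0.0201; -0.0523 0.2775 -0.0053; -0.0201 -0.0053 0.1695]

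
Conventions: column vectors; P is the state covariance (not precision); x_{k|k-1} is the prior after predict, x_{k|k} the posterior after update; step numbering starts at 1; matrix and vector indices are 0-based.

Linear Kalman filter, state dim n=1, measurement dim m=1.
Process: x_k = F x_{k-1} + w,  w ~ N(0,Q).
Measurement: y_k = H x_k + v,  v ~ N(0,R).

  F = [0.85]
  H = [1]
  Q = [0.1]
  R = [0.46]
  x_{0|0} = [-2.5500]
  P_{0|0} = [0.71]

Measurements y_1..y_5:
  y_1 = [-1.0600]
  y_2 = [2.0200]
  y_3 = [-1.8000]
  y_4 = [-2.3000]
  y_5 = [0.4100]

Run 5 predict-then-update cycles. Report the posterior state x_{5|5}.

x_post = [-0.5075]

step 1: x^-=[-2.1675]  P^-=[0.6130]  S=[1.0730]  K=[0.5713]  nu=[1.1075]  x^+=[-1.5348]  P^+=[0.2628]
step 2: x^-=[-1.3046]  P^-=[0.2899]  S=[0.7499]  K=[0.3866]  nu=[3.3246]  x^+=[-0.0194]  P^+=[0.1778]
step 3: x^-=[-0.0165]  P^-=[0.2285]  S=[0.6885]  K=[0.3319]  nu=[-1.7835]  x^+=[-0.6084]  P^+=[0.1527]
step 4: x^-=[-0.5171]  P^-=[0.2103]  S=[0.6703]  K=[0.3137]  nu=[-1.7829]  x^+=[-1.0765]  P^+=[0.1443]
step 5: x^-=[-0.9150]  P^-=[0.2043]  S=[0.6643]  K=[0.3075]  nu=[1.3250]  x^+=[-0.5075]  P^+=[0.1415]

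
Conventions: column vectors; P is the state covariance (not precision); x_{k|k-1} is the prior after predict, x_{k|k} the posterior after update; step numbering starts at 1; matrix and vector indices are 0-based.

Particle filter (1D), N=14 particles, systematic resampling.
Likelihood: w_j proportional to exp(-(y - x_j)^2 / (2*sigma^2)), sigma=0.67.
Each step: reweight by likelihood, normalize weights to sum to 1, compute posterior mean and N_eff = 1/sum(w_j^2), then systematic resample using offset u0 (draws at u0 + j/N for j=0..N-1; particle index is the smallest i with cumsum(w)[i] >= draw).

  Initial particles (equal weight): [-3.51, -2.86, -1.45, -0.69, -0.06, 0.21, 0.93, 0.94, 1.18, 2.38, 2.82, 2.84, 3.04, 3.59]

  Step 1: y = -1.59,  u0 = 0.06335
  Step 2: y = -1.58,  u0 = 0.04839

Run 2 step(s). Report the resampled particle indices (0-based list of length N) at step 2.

step 1: w=[0.0099, 0.0994, 0.5862, 0.2431, 0.0442, 0.0162, 0.0005, 0.0005, 0.0001, 0.0000, 0.0000, 0.0000, 0.0000, 0.0000]  mean=-1.3347  Neff=2.4103  idx=[1, 2, 2, 2, 2, 2, 2, 2, 2, 3, 3, 3, 3, 5]
step 2: w=[0.0166, 0.1012, 0.1012, 0.1012, 0.1012, 0.1012, 0.1012, 0.1012, 0.1012, 0.0427, 0.0427, 0.0427, 0.0427, 0.0029]  mean=-1.3389  Neff=11.1694  idx=[1, 2, 2, 3, 4, 4, 5, 6, 6, 7, 8, 9, 10, 12]

resampled_idx = [1, 2, 2, 3, 4, 4, 5, 6, 6, 7, 8, 9, 10, 12]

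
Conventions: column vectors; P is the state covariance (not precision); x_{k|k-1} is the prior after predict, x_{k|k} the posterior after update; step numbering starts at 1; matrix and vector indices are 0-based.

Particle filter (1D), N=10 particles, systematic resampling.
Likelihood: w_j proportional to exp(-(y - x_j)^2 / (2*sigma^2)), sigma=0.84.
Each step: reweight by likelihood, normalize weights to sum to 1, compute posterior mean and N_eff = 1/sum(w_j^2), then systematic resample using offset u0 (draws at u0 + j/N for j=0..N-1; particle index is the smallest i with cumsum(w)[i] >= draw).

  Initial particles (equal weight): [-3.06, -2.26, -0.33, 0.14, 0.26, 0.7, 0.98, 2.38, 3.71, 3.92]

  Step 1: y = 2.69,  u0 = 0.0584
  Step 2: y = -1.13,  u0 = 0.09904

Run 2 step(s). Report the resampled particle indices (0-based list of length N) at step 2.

step 1: w=[0.0000, 0.0000, 0.0008, 0.0051, 0.0077, 0.0307, 0.0640, 0.4747, 0.2431, 0.1739]  mean=2.8001  Neff=3.1271  idx=[6, 7, 7, 7, 7, 7, 8, 8, 9, 9]
step 2: w=[0.9814, 0.0037, 0.0037, 0.0037, 0.0037, 0.0037, 0.0000, 0.0000, 0.0000, 0.0000]  mean=1.0060  Neff=1.0382  idx=[0, 0, 0, 0, 0, 0, 0, 0, 0, 5]

resampled_idx = [0, 0, 0, 0, 0, 0, 0, 0, 0, 5]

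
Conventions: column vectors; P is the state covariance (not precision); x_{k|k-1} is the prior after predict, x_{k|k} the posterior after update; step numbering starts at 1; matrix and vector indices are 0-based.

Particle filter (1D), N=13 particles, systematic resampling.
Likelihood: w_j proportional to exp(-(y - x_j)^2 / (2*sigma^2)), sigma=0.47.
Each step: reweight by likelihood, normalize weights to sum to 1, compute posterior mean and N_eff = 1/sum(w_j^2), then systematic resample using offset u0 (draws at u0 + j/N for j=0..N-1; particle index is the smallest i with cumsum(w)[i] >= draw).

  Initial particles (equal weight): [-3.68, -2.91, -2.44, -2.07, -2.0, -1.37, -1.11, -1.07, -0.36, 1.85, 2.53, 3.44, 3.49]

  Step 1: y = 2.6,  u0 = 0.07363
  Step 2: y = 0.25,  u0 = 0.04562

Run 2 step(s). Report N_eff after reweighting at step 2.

step 1: w=[0.0000, 0.0000, 0.0000, 0.0000, 0.0000, 0.0000, 0.0000, 0.0000, 0.0000, 0.1709, 0.6038, 0.1236, 0.1016]  mean=2.6239  Neff=2.3842  idx=[9, 9, 10, 10, 10, 10, 10, 10, 10, 10, 11, 12, 12]
step 2: w=[0.4950, 0.4950, 0.0013, 0.0013, 0.0013, 0.0013, 0.0013, 0.0013, 0.0013, 0.0013, 0.0000, 0.0000, 0.0000]  mean=1.8569  Neff=2.0409  idx=[0, 0, 0, 0, 0, 0, 1, 1, 1, 1, 1, 1, 1]

N_eff = 2.0409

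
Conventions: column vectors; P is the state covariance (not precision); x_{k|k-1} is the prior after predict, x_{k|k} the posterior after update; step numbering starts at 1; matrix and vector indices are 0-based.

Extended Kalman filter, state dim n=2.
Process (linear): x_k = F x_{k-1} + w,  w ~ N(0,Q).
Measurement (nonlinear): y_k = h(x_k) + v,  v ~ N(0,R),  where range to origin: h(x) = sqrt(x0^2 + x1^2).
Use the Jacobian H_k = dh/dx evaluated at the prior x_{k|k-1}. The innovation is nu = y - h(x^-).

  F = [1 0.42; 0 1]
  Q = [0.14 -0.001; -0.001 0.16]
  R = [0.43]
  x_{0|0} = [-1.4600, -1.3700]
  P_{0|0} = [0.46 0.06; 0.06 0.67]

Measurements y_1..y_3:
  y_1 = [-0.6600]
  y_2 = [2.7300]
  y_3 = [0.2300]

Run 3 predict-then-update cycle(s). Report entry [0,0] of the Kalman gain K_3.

step 1: x^-=[-2.0354, -1.3700]  P^-=[0.7686 0.3404; 0.3404 0.8300]  H_jac=[-0.8296 -0.5584]  S=[1.5331]  K=[-0.5399; -0.4865]  nu=[-3.1135]  x^+=[-0.3545, 0.1447]  P^+=[0.3217 -0.0623; -0.0623 0.4671]
step 2: x^-=[-0.2937, 0.1447]  P^-=[0.4918 0.1329; 0.1329 0.6271]  H_jac=[-0.8970 0.4420]  S=[0.8429]  K=[-0.4537; 0.1874]  nu=[2.4026]  x^+=[-1.3839, 0.5949]  P^+=[0.3183 0.2046; 0.2046 0.5976]
step 3: x^-=[-1.1340, 0.5949]  P^-=[0.7356 0.4546; 0.4546 0.7576]  H_jac=[-0.8855 0.4646]  S=[0.7963]  K=[-0.5528; -0.0635]  nu=[-1.0506]  x^+=[-0.5532, 0.6617]  P^+=[0.4922 0.4266; 0.4266 0.7543]

K[0,0] = -0.5528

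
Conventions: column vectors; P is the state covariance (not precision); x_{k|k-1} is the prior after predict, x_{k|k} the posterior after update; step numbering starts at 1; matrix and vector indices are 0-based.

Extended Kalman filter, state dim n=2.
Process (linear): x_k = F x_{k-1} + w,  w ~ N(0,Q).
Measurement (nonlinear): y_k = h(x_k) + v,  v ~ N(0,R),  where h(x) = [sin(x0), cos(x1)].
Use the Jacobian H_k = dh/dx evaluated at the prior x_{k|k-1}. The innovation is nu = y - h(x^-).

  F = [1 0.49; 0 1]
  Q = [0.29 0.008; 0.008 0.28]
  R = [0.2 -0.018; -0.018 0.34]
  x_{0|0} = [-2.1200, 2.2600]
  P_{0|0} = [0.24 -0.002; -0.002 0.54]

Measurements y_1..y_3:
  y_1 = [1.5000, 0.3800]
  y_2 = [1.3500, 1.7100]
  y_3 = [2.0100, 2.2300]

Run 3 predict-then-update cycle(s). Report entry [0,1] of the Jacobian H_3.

step 1: x^-=[-1.0126, 2.2600]  P^-=[0.6577 0.2706; 0.2706 0.8200]  H_jac=[0.5297 0.0000; 0.0000 -0.7718]  S=[0.3845 -0.1286; -0.1286 0.8284]  K=[0.8667 -0.1175; 0.1236 -0.7447]  nu=[2.3482, 1.0159]  x^+=[0.9031, 1.7938]  P^+=[0.3312 0.0720; 0.0720 0.3310]
step 2: x^-=[1.7820, 1.7938]  P^-=[0.7713 0.2422; 0.2422 0.6110]  H_jac=[-0.2096 0.0000; 0.0000 -0.9752]  S=[0.2339 0.0315; 0.0315 0.9211]  K=[-0.6598 -0.2338; -0.1305 -0.6424]  nu=[0.3722, 1.9311]  x^+=[1.0848, 0.5046]  P^+=[0.6094 0.0693; 0.0693 0.2216]
step 3: x^-=[1.3321, 0.5046]  P^-=[1.0205 0.1859; 0.1859 0.5016]  H_jac=[0.2364 0.0000; 0.0000 -0.4834]  S=[0.2571 -0.0393; -0.0393 0.4572]  K=[0.9208 -0.1175; 0.0912 -0.5225]  nu=[1.0384, 1.3546]  x^+=[2.1290, -0.1085]  P^+=[0.7878 0.1169; 0.1169 0.3709]

H_jac[0,1] = 0.0000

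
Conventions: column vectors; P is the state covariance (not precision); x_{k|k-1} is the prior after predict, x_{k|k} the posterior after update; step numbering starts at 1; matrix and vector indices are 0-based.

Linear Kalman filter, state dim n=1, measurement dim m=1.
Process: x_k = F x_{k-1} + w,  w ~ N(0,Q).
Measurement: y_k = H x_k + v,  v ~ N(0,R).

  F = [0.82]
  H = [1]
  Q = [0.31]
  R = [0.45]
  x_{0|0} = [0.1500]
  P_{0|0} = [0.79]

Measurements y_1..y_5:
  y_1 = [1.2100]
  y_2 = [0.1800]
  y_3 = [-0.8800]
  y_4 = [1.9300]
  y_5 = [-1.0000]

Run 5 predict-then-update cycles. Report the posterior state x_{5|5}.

x_post = [-0.1577]

step 1: x^-=[0.1230]  P^-=[0.8412]  S=[1.2912]  K=[0.6515]  nu=[1.0870]  x^+=[0.8312]  P^+=[0.2932]
step 2: x^-=[0.6816]  P^-=[0.5071]  S=[0.9571]  K=[0.5298]  nu=[-0.5016]  x^+=[0.4158]  P^+=[0.2384]
step 3: x^-=[0.3410]  P^-=[0.4703]  S=[0.9203]  K=[0.5110]  nu=[-1.2210]  x^+=[-0.2830]  P^+=[0.2300]
step 4: x^-=[-0.2321]  P^-=[0.4646]  S=[0.9146]  K=[0.5080]  nu=[2.1621]  x^+=[0.8663]  P^+=[0.2286]
step 5: x^-=[0.7103]  P^-=[0.4637]  S=[0.9137]  K=[0.5075]  nu=[-1.7103]  x^+=[-0.1577]  P^+=[0.2284]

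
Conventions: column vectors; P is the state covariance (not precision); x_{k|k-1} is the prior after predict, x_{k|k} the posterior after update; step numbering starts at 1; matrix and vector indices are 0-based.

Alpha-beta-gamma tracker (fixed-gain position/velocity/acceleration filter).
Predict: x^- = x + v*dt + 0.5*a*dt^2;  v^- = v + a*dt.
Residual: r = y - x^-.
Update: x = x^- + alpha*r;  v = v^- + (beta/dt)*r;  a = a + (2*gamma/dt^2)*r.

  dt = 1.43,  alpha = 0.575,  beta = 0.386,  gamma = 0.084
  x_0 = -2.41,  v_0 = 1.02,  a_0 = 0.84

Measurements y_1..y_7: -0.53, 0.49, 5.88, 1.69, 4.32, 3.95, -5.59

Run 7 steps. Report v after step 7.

v_post = -4.0164

step 1: x_pred=-0.0925  r=-0.4375  x^+=-0.3441  v^+=2.1031  a^+=0.8041
step 2: x_pred=3.4855  r=-2.9955  x^+=1.7631  v^+=2.4444  a^+=0.5580
step 3: x_pred=5.8290  r=0.0510  x^+=5.8583  v^+=3.2560  a^+=0.5622
step 4: x_pred=11.0892  r=-9.3992  x^+=5.6847  v^+=1.5228  a^+=-0.2100
step 5: x_pred=7.6475  r=-3.3275  x^+=5.7342  v^+=0.3242  a^+=-0.4834
step 6: x_pred=5.7035  r=-1.7535  x^+=4.6953  v^+=-0.8404  a^+=-0.6275
step 7: x_pred=2.8519  r=-8.4419  x^+=-2.0022  v^+=-4.0164  a^+=-1.3210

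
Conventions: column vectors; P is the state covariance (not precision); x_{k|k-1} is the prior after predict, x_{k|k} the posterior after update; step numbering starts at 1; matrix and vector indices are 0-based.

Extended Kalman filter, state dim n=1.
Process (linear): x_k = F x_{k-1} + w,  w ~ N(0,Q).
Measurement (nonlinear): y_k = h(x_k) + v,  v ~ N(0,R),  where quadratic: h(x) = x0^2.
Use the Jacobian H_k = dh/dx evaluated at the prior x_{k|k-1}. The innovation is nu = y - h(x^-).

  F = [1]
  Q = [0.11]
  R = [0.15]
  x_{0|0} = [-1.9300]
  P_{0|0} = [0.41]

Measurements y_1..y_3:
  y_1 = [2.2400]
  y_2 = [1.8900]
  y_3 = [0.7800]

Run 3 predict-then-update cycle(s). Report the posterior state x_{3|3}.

x_post = [-1.0364]

step 1: x^-=[-1.9300]  P^-=[0.5200]  H_jac=[-3.8600]  S=[7.8978]  K=[-0.2541]  nu=[-1.4849]  x^+=[-1.5526]  P^+=[0.0099]
step 2: x^-=[-1.5526]  P^-=[0.1199]  H_jac=[-3.1052]  S=[1.3059]  K=[-0.2850]  nu=[-0.5206]  x^+=[-1.4042]  P^+=[0.0138]
step 3: x^-=[-1.4042]  P^-=[0.1238]  H_jac=[-2.8084]  S=[1.1262]  K=[-0.3086]  nu=[-1.1918]  x^+=[-1.0364]  P^+=[0.0165]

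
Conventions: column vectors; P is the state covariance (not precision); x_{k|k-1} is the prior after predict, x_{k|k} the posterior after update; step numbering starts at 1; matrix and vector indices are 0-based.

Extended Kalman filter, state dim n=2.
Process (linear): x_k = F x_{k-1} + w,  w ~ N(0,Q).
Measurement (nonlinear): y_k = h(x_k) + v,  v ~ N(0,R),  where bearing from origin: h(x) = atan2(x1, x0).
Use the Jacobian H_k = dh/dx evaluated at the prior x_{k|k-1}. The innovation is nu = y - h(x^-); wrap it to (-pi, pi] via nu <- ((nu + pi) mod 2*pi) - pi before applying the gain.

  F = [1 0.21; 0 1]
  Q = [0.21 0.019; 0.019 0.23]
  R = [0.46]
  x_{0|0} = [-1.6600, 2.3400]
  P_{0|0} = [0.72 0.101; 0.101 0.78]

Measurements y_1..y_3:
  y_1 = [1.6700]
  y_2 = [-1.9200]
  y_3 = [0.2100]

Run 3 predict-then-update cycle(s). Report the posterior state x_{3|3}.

step 1: x^-=[-1.1686, 2.3400]  P^-=[1.0068 0.2838; 0.2838 1.0100]  H_jac=[-0.3420 -0.1708]  S=[0.6404]  K=[-0.6134; -0.4210]  nu=[-0.3640]  x^+=[-0.9453, 2.4932]  P^+=[0.7658 0.1184; 0.1184 0.8965]
step 2: x^-=[-0.4218, 2.4932]  P^-=[1.0651 0.3257; 0.3257 1.1265]  H_jac=[-0.3899 -0.0660]  S=[0.6436]  K=[-0.6787; -0.3128]  nu=[2.6248]  x^+=[-2.2032, 1.6722]  P^+=[0.7687 0.1891; 0.1891 1.0635]
step 3: x^-=[-1.8520, 1.6722]  P^-=[1.1050 0.4314; 0.4314 1.2935]  H_jac=[-0.2686 -0.2974]  S=[0.7231]  K=[-0.5879; -0.6924]  nu=[-2.1972]  x^+=[-0.5603, 3.1935]  P^+=[0.8551 0.1371; 0.1371 0.9469]

x_post = [-0.5603, 3.1935]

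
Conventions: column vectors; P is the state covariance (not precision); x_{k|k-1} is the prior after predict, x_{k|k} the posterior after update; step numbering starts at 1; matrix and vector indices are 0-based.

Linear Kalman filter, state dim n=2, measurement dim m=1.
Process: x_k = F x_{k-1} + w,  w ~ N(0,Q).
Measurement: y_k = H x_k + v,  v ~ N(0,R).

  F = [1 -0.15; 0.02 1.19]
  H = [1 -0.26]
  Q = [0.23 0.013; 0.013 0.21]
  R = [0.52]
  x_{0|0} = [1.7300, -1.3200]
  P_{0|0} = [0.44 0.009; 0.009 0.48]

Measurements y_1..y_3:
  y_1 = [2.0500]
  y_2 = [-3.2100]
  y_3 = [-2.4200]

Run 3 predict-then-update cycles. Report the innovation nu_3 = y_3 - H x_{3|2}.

step 1: x^-=[1.9280, -1.5362]  P^-=[0.6781 -0.0532; -0.0532 0.8903]  S=[1.2859]  K=[0.5381; -0.2214]  nu=[-0.2774]  x^+=[1.7787, -1.4748]  P^+=[0.3058 0.1000; 0.1000 0.8273]
step 2: x^-=[2.0000, -1.7194]  P^-=[0.5244 -0.0099; -0.0099 1.3864]  S=[1.1433]  K=[0.4609; -0.3239]  nu=[-5.6570]  x^+=[-0.6076, 0.1131]  P^+=[0.2815 0.1608; 0.1608 1.2665]
step 3: x^-=[-0.6246, 0.1224]  P^-=[0.4918 -0.0165; -0.0165 2.0112]  S=[1.1563]  K=[0.4290; -0.4665]  nu=[-1.7636]  x^+=[-1.3811, 0.9452]  P^+=[0.2789 0.2149; 0.2149 1.7595]

innov = [-1.7636]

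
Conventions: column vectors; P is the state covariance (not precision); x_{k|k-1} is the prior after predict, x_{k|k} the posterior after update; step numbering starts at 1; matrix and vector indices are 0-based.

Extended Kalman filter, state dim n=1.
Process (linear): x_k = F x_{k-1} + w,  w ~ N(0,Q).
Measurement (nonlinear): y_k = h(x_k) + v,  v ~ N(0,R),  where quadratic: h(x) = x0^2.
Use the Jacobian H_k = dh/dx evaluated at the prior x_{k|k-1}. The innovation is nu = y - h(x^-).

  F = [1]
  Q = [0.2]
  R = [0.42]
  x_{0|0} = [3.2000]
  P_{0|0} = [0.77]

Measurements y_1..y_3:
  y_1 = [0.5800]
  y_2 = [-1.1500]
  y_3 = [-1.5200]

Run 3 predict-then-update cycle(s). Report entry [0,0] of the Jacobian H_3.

H_jac[0,0] = 1.3811

step 1: x^-=[3.2000]  P^-=[0.9700]  H_jac=[6.4000]  S=[40.1512]  K=[0.1546]  nu=[-9.6600]  x^+=[1.7064]  P^+=[0.0101]
step 2: x^-=[1.7064]  P^-=[0.2101]  H_jac=[3.4128]  S=[2.8677]  K=[0.2501]  nu=[-4.0618]  x^+=[0.6906]  P^+=[0.0308]
step 3: x^-=[0.6906]  P^-=[0.2308]  H_jac=[1.3811]  S=[0.8602]  K=[0.3705]  nu=[-1.9969]  x^+=[-0.0493]  P^+=[0.1127]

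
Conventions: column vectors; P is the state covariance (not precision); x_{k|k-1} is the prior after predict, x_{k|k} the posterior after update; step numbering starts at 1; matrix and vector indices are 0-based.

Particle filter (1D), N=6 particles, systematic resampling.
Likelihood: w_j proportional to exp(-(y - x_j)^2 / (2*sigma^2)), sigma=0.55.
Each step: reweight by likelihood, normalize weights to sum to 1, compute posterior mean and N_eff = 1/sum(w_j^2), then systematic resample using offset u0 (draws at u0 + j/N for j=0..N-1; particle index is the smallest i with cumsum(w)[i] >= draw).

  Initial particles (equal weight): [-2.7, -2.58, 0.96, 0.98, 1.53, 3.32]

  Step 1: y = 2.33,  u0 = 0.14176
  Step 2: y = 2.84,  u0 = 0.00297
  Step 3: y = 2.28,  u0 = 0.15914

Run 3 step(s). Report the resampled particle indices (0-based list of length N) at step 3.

step 1: w=[0.0000, 0.0000, 0.0703, 0.0769, 0.5432, 0.3096]  mean=2.0018  Neff=2.4892  idx=[3, 4, 4, 4, 5, 5]
step 2: w=[0.0021, 0.0379, 0.0379, 0.0379, 0.4420, 0.4420]  mean=3.1113  Neff=2.5308  idx=[1, 4, 4, 4, 5, 5]
step 3: w=[0.3205, 0.1359, 0.1359, 0.1359, 0.1359, 0.1359]  mean=2.7463  Neff=5.1264  idx=[0, 1, 2, 3, 4, 5]

resampled_idx = [0, 1, 2, 3, 4, 5]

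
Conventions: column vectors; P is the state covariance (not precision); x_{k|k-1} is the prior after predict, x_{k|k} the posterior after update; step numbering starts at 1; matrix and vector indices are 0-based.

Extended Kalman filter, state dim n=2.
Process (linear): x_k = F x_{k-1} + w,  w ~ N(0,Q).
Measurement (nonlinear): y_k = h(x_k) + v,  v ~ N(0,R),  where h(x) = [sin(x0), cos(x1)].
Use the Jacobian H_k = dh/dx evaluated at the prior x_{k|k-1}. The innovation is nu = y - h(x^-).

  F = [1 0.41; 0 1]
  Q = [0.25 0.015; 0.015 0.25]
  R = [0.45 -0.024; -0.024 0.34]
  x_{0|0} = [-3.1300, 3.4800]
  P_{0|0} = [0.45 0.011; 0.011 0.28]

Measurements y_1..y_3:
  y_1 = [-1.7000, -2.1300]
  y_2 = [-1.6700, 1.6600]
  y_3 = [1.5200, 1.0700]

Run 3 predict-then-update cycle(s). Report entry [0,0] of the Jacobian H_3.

H_jac[0,0] = 0.8304

step 1: x^-=[-1.7032, 3.4800]  P^-=[0.7561 0.1408; 0.1408 0.5300]  H_jac=[-0.1320 0.0000; 0.0000 0.3320]  S=[0.4632 -0.0302; -0.0302 0.3984]  K=[-0.2089 0.1015; -0.0114 0.4408]  nu=[-0.7088, -1.1867]  x^+=[-1.6756, 2.9650]  P^+=[0.7305 0.1191; 0.1191 0.4522]
step 2: x^-=[-0.4599, 2.9650]  P^-=[1.1541 0.3195; 0.3195 0.7022]  H_jac=[0.8961 0.0000; 0.0000 -0.1756]  S=[1.3767 -0.0743; -0.0743 0.3617]  K=[0.7512 -0.0009; 0.1917 -0.3017]  nu=[-1.2261, 2.6445]  x^+=[-1.3833, 1.9322]  P^+=[0.3772 0.1043; 0.1043 0.6102]
step 3: x^-=[-0.5910, 1.9322]  P^-=[0.8154 0.3695; 0.3695 0.8602]  H_jac=[0.8304 0.0000; 0.0000 -0.9354]  S=[1.0122 -0.3110; -0.3110 1.0926]  K=[0.6265 -0.1380; 0.0842 -0.7124]  nu=[2.0772, 1.4236]  x^+=[0.5138, 1.0930]  P^+=[0.3435 0.0662; 0.0662 0.2611]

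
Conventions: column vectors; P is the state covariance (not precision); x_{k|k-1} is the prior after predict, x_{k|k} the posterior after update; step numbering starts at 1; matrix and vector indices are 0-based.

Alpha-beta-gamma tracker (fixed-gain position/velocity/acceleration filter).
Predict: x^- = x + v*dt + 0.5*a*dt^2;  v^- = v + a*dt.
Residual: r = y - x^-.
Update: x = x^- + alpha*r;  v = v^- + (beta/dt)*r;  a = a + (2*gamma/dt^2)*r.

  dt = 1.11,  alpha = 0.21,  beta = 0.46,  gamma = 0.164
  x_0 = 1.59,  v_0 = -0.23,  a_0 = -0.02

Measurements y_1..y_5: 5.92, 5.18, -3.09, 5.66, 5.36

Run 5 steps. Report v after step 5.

v_post = -2.6188

step 1: x_pred=1.3224  r=4.5976  x^+=2.2879  v^+=1.6531  a^+=1.2039
step 2: x_pred=4.8645  r=0.3155  x^+=4.9308  v^+=3.1202  a^+=1.2879
step 3: x_pred=9.1877  r=-12.2777  x^+=6.6094  v^+=-0.5382  a^+=-1.9805
step 4: x_pred=4.7918  r=0.8682  x^+=4.9741  v^+=-2.3768  a^+=-1.7494
step 5: x_pred=1.2581  r=4.1019  x^+=2.1195  v^+=-2.6188  a^+=-0.6575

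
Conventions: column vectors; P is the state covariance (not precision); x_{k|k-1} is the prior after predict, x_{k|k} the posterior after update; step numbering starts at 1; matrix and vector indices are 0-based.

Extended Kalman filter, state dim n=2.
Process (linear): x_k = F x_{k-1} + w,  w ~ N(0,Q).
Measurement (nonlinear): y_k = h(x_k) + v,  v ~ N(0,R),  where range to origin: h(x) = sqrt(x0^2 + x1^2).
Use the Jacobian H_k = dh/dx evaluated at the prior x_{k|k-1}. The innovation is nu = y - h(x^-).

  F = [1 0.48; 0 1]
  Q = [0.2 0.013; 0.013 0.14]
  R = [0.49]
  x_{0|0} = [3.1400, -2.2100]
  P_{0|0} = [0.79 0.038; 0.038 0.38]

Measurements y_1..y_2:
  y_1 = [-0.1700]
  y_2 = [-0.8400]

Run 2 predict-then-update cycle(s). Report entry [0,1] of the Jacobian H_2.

H_jac[0,1] = -0.9579

step 1: x^-=[2.0792, -2.2100]  P^-=[1.1140 0.2334; 0.2334 0.5200]  H_jac=[0.6852 -0.7283]  S=[1.0560]  K=[0.5619; -0.2072]  nu=[-3.2043]  x^+=[0.2786, -1.5460]  P^+=[0.7806 0.3564; 0.3564 0.4747]
step 2: x^-=[-0.4635, -1.5460]  P^-=[1.4321 0.5972; 0.5972 0.6147]  H_jac=[-0.2872 -0.9579]  S=[1.5006]  K=[-0.6553; -0.5066]  nu=[-2.4540]  x^+=[1.1445, -0.3027]  P^+=[0.7878 0.0990; 0.0990 0.2295]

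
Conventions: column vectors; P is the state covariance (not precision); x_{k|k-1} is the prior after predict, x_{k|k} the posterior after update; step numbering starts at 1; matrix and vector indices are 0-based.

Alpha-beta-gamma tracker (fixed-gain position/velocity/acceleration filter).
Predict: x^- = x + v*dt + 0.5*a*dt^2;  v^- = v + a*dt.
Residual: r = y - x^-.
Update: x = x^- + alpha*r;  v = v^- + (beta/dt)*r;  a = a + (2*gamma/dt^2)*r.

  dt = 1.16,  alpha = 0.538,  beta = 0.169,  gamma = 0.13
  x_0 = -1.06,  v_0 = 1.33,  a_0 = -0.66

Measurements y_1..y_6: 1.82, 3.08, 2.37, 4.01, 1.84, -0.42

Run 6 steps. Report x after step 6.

x_post = 0.9284

step 1: x_pred=0.0388  r=1.7812  x^+=0.9971  v^+=0.8239  a^+=-0.3158
step 2: x_pred=1.7403  r=1.3397  x^+=2.4611  v^+=0.6527  a^+=-0.0570
step 3: x_pred=3.1799  r=-0.8099  x^+=2.7442  v^+=0.4687  a^+=-0.2135
step 4: x_pred=3.1442  r=0.8658  x^+=3.6100  v^+=0.3472  a^+=-0.0462
step 5: x_pred=3.9817  r=-2.1417  x^+=2.8295  v^+=-0.0184  a^+=-0.4600
step 6: x_pred=2.4986  r=-2.9186  x^+=0.9284  v^+=-0.9772  a^+=-1.0239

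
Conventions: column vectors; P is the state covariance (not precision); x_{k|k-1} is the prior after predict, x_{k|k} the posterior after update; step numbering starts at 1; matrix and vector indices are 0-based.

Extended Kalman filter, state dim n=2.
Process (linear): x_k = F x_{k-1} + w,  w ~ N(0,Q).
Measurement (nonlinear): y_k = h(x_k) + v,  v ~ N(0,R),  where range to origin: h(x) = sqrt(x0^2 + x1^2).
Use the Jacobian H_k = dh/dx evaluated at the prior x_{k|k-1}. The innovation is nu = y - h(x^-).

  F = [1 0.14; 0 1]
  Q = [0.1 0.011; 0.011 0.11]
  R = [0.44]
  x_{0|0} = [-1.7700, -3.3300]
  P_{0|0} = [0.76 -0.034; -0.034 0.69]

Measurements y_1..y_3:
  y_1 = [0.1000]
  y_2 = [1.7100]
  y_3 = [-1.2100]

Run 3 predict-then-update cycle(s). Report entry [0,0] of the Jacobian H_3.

H_jac[0,0] = -0.6206

step 1: x^-=[-2.2362, -3.3300]  P^-=[0.8640 0.0736; 0.0736 0.8000]  H_jac=[-0.5575 -0.8302]  S=[1.3280]  K=[-0.4087; -0.5310]  nu=[-3.9112]  x^+=[-0.6377, -1.2532]  P^+=[0.6422 -0.2146; -0.2146 0.4256]
step 2: x^-=[-0.8131, -1.2532]  P^-=[0.6904 -0.1440; -0.1440 0.5356]  H_jac=[-0.5443 -0.8389]  S=[0.8899]  K=[-0.2865; -0.4168]  nu=[0.2162]  x^+=[-0.8750, -1.3433]  P^+=[0.6174 -0.2503; -0.2503 0.3810]
step 3: x^-=[-1.0631, -1.3433]  P^-=[0.6548 -0.1860; -0.1860 0.4910]  H_jac=[-0.6206 -0.7841]  S=[0.8131]  K=[-0.3204; -0.3316]  nu=[-2.9230]  x^+=[-0.1265, -0.3740]  P^+=[0.5713 -0.2723; -0.2723 0.4016]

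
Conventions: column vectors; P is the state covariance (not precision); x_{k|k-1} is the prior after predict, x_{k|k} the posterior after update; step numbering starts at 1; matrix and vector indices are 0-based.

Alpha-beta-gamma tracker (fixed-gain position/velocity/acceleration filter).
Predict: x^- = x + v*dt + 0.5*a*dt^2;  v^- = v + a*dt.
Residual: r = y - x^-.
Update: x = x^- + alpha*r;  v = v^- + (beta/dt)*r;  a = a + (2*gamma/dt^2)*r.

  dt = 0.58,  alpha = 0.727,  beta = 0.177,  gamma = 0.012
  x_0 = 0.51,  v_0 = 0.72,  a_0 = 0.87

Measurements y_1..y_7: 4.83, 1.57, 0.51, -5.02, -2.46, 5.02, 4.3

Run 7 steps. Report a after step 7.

step 1: x_pred=1.0739  r=3.7561  x^+=3.8046  v^+=2.3708  a^+=1.1380
step 2: x_pred=5.3711  r=-3.8011  x^+=2.6077  v^+=1.8709  a^+=0.8668
step 3: x_pred=3.8386  r=-3.3286  x^+=1.4187  v^+=1.3578  a^+=0.6293
step 4: x_pred=2.3121  r=-7.3321  x^+=-3.0183  v^+=-0.5147  a^+=0.1062
step 5: x_pred=-3.2990  r=0.8390  x^+=-2.6891  v^+=-0.1971  a^+=0.1661
step 6: x_pred=-2.7754  r=7.7954  x^+=2.8918  v^+=2.2782  a^+=0.7222
step 7: x_pred=4.3347  r=-0.0347  x^+=4.3095  v^+=2.6865  a^+=0.7198

a_post = 0.7198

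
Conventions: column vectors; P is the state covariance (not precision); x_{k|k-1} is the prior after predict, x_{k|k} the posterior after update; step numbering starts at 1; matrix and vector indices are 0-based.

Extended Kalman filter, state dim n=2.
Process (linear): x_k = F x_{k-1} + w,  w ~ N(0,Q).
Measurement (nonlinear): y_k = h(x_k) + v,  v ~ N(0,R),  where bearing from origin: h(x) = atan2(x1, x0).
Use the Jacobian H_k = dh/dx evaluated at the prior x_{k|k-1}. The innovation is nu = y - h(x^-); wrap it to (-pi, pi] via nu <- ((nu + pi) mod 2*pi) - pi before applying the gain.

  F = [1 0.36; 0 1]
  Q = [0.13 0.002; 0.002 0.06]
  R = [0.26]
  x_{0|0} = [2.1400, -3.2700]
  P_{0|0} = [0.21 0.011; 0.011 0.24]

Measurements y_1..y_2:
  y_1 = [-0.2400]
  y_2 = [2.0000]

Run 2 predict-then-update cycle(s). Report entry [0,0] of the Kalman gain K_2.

step 1: x^-=[0.9628, -3.2700]  P^-=[0.3790 0.0994; 0.0994 0.3000]  H_jac=[0.2814 0.0829]  S=[0.2967]  K=[0.3872; 0.1781]  nu=[1.0445]  x^+=[1.3673, -3.0840]  P^+=[0.3345 0.0789; 0.0789 0.2906]
step 2: x^-=[0.2570, -3.0840]  P^-=[0.5590 0.1856; 0.1856 0.3506]  H_jac=[0.3220 0.0268]  S=[0.3214]  K=[0.5755; 0.2152]  nu=[-2.7955]  x^+=[-1.3519, -3.6855]  P^+=[0.4526 0.1458; 0.1458 0.3357]

K[0,0] = 0.5755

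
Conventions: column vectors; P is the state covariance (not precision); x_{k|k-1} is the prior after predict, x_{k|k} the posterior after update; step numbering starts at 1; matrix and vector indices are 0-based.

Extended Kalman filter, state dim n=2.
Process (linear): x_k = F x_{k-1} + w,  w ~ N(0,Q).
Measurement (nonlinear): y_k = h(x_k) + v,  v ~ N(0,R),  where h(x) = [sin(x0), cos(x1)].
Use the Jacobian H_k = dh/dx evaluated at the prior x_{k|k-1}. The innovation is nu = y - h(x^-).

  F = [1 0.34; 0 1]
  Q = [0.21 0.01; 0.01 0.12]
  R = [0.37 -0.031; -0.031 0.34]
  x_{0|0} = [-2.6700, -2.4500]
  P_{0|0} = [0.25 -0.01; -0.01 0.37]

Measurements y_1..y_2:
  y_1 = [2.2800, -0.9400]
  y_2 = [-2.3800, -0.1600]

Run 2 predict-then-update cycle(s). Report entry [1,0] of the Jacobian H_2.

H_jac[1,0] = 0.0000

step 1: x^-=[-3.5030, -2.4500]  P^-=[0.4960 0.1258; 0.1258 0.4900]  H_jac=[-0.9354 0.0000; 0.0000 0.6378]  S=[0.8040 -0.1060; -0.1060 0.5393]  K=[-0.5723 0.0362; -0.0718 0.5653]  nu=[1.9264, -0.1698]  x^+=[-4.6116, -2.6843]  P^+=[0.2276 0.0471; 0.0471 0.3049]
step 2: x^-=[-5.5242, -2.6843]  P^-=[0.5049 0.1608; 0.1608 0.4249]  H_jac=[0.7256 0.0000; 0.0000 0.4415]  S=[0.6358 0.0205; 0.0205 0.4228]  K=[0.5716 0.1402; 0.1695 0.4355]  nu=[-3.0682, 0.7372]  x^+=[-7.1748, -2.8831]  P^+=[0.2855 0.0678; 0.0678 0.3234]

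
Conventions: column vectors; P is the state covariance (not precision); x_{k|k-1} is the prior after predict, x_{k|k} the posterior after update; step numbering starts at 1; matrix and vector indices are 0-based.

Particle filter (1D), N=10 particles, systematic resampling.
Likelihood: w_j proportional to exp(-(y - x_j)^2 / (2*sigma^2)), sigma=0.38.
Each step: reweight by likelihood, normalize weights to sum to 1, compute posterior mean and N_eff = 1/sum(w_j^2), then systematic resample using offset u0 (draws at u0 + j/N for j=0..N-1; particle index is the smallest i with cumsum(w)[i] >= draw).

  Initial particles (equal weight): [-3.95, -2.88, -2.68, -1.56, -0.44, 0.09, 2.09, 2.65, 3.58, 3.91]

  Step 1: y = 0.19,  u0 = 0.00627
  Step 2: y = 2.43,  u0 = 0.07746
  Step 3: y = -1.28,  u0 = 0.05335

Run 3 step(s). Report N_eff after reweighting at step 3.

step 1: w=[0.0000, 0.0000, 0.0000, 0.0000, 0.2076, 0.7924, 0.0000, 0.0000, 0.0000, 0.0000]  mean=-0.0200  Neff=1.4903  idx=[4, 4, 4, 5, 5, 5, 5, 5, 5, 5]
step 2: w=[0.0000, 0.0000, 0.0000, 0.1429, 0.1429, 0.1429, 0.1429, 0.1429, 0.1429, 0.1429]  mean=0.0900  Neff=7.0004  idx=[3, 4, 4, 5, 6, 7, 7, 8, 9, 9]
step 3: w=[0.1000, 0.1000, 0.1000, 0.1000, 0.1000, 0.1000, 0.1000, 0.1000, 0.1000, 0.1000]  mean=0.0900  Neff=10.0000  idx=[0, 1, 2, 3, 4, 5, 6, 7, 8, 9]

N_eff = 10.0000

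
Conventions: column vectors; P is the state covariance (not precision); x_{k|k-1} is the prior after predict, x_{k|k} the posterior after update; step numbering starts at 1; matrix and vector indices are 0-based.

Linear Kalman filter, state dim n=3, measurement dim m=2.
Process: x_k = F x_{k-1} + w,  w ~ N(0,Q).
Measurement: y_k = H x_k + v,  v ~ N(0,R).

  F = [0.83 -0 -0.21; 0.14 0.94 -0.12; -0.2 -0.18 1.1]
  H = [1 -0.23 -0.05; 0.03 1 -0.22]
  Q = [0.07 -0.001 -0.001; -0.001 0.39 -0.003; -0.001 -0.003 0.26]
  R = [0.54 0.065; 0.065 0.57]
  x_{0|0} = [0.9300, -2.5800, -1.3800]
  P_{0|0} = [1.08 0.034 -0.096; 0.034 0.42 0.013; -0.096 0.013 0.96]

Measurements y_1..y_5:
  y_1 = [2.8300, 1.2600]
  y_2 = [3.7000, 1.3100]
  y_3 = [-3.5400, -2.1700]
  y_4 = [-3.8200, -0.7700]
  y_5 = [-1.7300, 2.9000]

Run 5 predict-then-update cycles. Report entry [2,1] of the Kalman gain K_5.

K[2,1] = -0.4098

step 1: x^-=[1.0617, -2.1294, -1.2396]  P^-=[0.8898 0.1850 -0.4983; 0.1850 0.8053 -0.2416; -0.4983 -0.2416 1.5179]  S=[1.4354 0.2171; 0.2171 1.5736]  K=[0.5890 0.1229; -0.0764 0.5596; -0.3110 -0.3324]  nu=[1.2166, 3.0848]  x^+=[2.1575, -0.4960, -2.6433]  P^+=[0.3366 0.0718 -0.1202; 0.0718 0.3227 0.0492; -0.1202 0.0492 1.1604]
step 2: x^-=[2.3458, 0.1530, -3.2498]  P^-=[0.3949 0.1292 -0.4486; 0.1292 0.7103 -0.2049; -0.4486 -0.2049 1.7265]  S=[0.9576 0.1600; 0.1600 1.4680]  K=[0.3846 0.1214; -0.1135 0.5295; -0.4495 -0.3585]  nu=[1.2269, 0.3716]  x^+=[2.8627, 0.2106, -3.9345]  P^+=[0.2168 0.0462 -0.1884; 0.0462 0.3055 0.0565; -0.1884 0.0565 1.2928]
step 3: x^-=[3.2023, 1.0709, -4.9384]  P^-=[0.3420 0.1060 -0.5203; 0.1060 0.6886 -0.2152; -0.5203 -0.2152 1.9067]  S=[0.9215 0.1582; 0.1582 1.4591]  K=[0.3523 0.1199; -0.1347 0.5212; -0.5480 -0.3862]  nu=[-6.7429, -4.4234]  x^+=[0.2962, -0.3264, 0.4654]  P^+=[0.1933 0.0320 -0.2429; 0.0320 0.2978 0.0475; -0.2429 0.0475 1.3453]
step 4: x^-=[0.1481, -0.3212, 0.5115]  P^-=[0.3471 0.1023 -0.5788; 0.1023 0.6822 -0.2363; -0.5788 -0.2363 1.9955]  S=[0.9336 0.1701; 0.1701 1.4668]  K=[0.3553 0.1224; -0.1404 0.5189; -0.5951 -0.4032]  nu=[-4.0164, -0.3407]  x^+=[-1.3207, 0.0658, 3.0391]  P^+=[0.1925 0.0272 -0.2722; 0.0272 0.2936 0.0355; -0.2722 0.0355 1.3448]
step 5: x^-=[-1.7344, -0.4877, 3.5953]  P^-=[0.3568 0.1046 -0.6062; 0.1046 0.6809 -0.2524; -0.6062 -0.2524 2.0120]  S=[0.9445 0.1792; 0.1792 1.4739]  K=[0.3607 0.1249; -0.1401 0.5188; -0.6091 -0.4098]  nu=[0.0720, 4.2307]  x^+=[-1.1802, 1.6971, 1.8177]  P^+=[0.1948 0.0265 -0.2832; 0.0265 0.2917 0.0267; -0.2832 0.0267 1.3246]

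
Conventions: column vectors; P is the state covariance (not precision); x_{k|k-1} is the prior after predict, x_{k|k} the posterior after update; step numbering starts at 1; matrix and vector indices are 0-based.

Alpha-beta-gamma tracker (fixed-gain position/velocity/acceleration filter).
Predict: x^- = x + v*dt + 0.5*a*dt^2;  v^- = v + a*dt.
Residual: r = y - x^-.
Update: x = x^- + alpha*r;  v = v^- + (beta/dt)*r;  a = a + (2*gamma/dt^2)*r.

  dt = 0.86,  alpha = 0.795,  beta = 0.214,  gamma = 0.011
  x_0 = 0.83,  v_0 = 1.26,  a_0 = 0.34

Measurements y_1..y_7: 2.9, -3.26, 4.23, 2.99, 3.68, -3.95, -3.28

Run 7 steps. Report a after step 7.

a_post = -0.0698

step 1: x_pred=2.0393  r=0.8607  x^+=2.7236  v^+=1.7666  a^+=0.3656
step 2: x_pred=4.3780  r=-7.6380  x^+=-1.6942  v^+=0.1804  a^+=0.1384
step 3: x_pred=-1.4879  r=5.7179  x^+=3.0578  v^+=1.7222  a^+=0.3085
step 4: x_pred=4.6530  r=-1.6630  x^+=3.3309  v^+=1.5737  a^+=0.2590
step 5: x_pred=4.7801  r=-1.1001  x^+=3.9055  v^+=1.5227  a^+=0.2263
step 6: x_pred=5.2987  r=-9.2487  x^+=-2.0540  v^+=-0.5841  a^+=-0.0488
step 7: x_pred=-2.5744  r=-0.7056  x^+=-3.1353  v^+=-0.8017  a^+=-0.0698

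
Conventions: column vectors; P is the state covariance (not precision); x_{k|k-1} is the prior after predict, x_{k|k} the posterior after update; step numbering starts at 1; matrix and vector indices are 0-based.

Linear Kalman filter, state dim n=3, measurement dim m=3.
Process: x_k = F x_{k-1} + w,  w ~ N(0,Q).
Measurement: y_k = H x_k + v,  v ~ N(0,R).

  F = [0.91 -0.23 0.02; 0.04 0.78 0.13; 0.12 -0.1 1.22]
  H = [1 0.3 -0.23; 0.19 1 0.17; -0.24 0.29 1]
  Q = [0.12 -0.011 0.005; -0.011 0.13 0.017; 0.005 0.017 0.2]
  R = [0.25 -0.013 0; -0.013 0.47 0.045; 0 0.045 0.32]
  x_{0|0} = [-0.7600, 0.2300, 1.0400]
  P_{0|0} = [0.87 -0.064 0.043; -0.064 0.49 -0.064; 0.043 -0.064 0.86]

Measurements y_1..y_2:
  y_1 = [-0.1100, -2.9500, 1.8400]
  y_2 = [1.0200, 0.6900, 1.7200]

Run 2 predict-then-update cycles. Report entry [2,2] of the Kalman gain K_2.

K[2,2] = 0.7017

step 1: x^-=[-0.7237, 0.2842, 1.1546]  P^-=[0.8957 -0.1038 0.2058; -0.1038 0.4275 0.0563; 0.2058 0.0563 1.5272]  S=[1.1002 0.1319 -0.3214; 0.1319 0.9670 0.4967; -0.3214 0.4967 1.8831]  K=[0.7901 -0.0711 0.1327; -0.0482 0.4470 -0.0172; 0.1380 -0.0826 0.8388]  nu=[0.7940, -3.2930, 0.4293]  x^+=[0.1949, -1.2334, 1.8962]  P^+=[0.2625 -0.1104 0.1343; -0.1104 0.2450 -0.0829; 0.1343 -0.0829 0.3210]
step 2: x^-=[0.4989, -0.7077, 2.4601]  P^-=[0.4023 -0.1048 0.2331; -0.1048 0.2626 -0.0290; 0.2331 -0.0290 0.7462]  S=[0.5494 0.0369 -0.0290; 0.0369 0.7341 0.2533; -0.0290 0.2533 0.9973]  K=[0.5891 -0.0624 0.1394; -0.0581 0.3315 -0.0134; 0.1368 -0.0555 0.7017]  nu=[1.2992, 0.8847, -0.4151]  x^+=[1.1513, -0.4844, 2.2974]  P^+=[0.2013 -0.0886 0.1158; -0.0886 0.1836 -0.0639; 0.1158 -0.0639 0.2684]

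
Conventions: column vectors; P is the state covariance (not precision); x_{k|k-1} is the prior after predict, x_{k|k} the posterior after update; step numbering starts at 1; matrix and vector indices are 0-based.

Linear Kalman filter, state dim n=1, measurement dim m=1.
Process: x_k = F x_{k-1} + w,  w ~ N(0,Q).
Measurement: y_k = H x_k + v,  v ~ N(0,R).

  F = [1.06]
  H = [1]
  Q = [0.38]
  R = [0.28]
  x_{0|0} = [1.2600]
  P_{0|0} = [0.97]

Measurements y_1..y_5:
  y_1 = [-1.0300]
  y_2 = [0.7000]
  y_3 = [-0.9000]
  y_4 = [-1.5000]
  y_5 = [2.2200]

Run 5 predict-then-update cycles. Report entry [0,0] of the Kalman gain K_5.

step 1: x^-=[1.3356]  P^-=[1.4699]  S=[1.7499]  K=[0.8400]  nu=[-2.3656]  x^+=[-0.6515]  P^+=[0.2352]
step 2: x^-=[-0.6906]  P^-=[0.6443]  S=[0.9243]  K=[0.6971]  nu=[1.3906]  x^+=[0.2787]  P^+=[0.1952]
step 3: x^-=[0.2955]  P^-=[0.5993]  S=[0.8793]  K=[0.6816]  nu=[-1.1955]  x^+=[-0.5193]  P^+=[0.1908]
step 4: x^-=[-0.5505]  P^-=[0.5944]  S=[0.8744]  K=[0.6798]  nu=[-0.9495]  x^+=[-1.1960]  P^+=[0.1903]
step 5: x^-=[-1.2677]  P^-=[0.5939]  S=[0.8739]  K=[0.6796]  nu=[3.4877]  x^+=[1.1025]  P^+=[0.1903]

K[0,0] = 0.6796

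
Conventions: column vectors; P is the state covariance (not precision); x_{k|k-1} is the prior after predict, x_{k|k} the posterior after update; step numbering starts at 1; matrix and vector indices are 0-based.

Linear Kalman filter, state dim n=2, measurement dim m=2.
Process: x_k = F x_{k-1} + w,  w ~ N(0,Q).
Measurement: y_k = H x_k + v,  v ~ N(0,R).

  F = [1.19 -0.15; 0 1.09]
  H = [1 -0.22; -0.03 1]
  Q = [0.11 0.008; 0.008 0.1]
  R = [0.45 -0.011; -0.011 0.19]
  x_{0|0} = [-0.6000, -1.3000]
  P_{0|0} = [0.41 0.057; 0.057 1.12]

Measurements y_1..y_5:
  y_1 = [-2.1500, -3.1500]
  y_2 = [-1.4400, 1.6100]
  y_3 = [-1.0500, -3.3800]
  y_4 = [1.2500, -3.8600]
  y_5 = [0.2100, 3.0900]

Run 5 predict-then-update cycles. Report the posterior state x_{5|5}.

x_post = [0.0178, 0.0704]

step 1: x^-=[-0.5190, -1.4170]  P^-=[0.6955 -0.1012; -0.1012 1.4307]  S=[1.2592 -0.4485; -0.4485 1.6274]  K=[0.6024 0.0910; -0.0183 0.8759]  nu=[-1.9427, -1.7486]  x^+=[-1.8484, -2.9130]  P^+=[0.2742 0.0189; 0.0189 0.1672]
step 2: x^-=[-1.7626, -3.1752]  P^-=[0.4953 0.0052; 0.0052 0.2986]  S=[0.9575 -0.0864; -0.0864 0.4888]  K=[0.5227 0.0725; -0.0083 0.6092]  nu=[-0.3759, 4.7323]  x^+=[-1.6159, -0.2890]  P^+=[0.2377 0.0152; 0.0152 0.1163]
step 3: x^-=[-1.8796, -0.3151]  P^-=[0.4439 0.0087; 0.0087 0.2382]  S=[0.9016 -0.0680; -0.0680 0.4281]  K=[0.4953 0.0678; -0.0067 0.5547]  nu=[0.7603, -3.1213]  x^+=[-1.7146, -2.0517]  P^+=[0.2253 0.0142; 0.0142 0.1059]
step 4: x^-=[-1.7327, -2.2363]  P^-=[0.4263 0.0091; 0.0091 0.2258]  S=[0.8833 -0.0643; -0.0643 0.4157]  K=[0.4852 0.0662; -0.0065 0.5416]  nu=[2.4907, -1.6757]  x^+=[-0.6350, -3.1601]  P^+=[0.2207 0.0139; 0.0139 0.1034]
step 5: x^-=[-0.2817, -3.4445]  P^-=[0.4199 0.0091; 0.0091 0.2228]  S=[0.8767 -0.0635; -0.0635 0.4127]  K=[0.4814 0.0655; -0.0066 0.5383]  nu=[-0.2661, 6.5261]  x^+=[0.0178, 0.0704]  P^+=[0.2189 0.0137; 0.0137 0.1028]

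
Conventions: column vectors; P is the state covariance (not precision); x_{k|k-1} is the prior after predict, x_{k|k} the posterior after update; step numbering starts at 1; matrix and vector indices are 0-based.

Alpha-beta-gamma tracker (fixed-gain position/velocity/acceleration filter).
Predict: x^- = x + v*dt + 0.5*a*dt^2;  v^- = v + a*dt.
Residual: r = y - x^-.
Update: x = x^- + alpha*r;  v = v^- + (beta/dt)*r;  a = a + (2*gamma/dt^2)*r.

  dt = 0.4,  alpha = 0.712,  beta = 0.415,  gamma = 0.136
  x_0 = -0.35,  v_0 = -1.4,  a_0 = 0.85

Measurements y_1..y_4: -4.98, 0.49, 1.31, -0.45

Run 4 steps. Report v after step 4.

v_post = 4.6559

step 1: x_pred=-0.8420  r=-4.1380  x^+=-3.7883  v^+=-5.3532  a^+=-6.1846
step 2: x_pred=-6.4243  r=6.9143  x^+=-1.5013  v^+=-0.6534  a^+=5.5697
step 3: x_pred=-1.3171  r=2.6271  x^+=0.5534  v^+=4.3001  a^+=10.0358
step 4: x_pred=3.0763  r=-3.5263  x^+=0.5656  v^+=4.6559  a^+=4.0411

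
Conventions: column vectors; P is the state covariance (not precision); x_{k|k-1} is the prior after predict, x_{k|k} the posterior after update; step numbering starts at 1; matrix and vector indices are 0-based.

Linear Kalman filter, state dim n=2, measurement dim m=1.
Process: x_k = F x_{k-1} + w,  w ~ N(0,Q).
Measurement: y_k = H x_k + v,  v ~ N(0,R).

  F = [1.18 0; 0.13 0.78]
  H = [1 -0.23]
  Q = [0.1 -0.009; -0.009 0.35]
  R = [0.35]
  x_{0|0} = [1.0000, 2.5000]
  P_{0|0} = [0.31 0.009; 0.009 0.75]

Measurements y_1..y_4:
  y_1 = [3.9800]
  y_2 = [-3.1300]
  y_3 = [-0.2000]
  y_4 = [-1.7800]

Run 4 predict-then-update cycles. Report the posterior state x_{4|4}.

x_post = [-0.5824, 1.3723]

step 1: x^-=[1.1800, 2.0800]  P^-=[0.5316 0.0468; 0.0468 0.8134]  S=[0.9031]  K=[0.5767; -0.1553]  nu=[3.2784]  x^+=[3.0708, 1.5709]  P^+=[0.2312 0.1277; 0.1277 0.7916]
step 2: x^-=[3.6235, 1.6245]  P^-=[0.4220 0.1440; 0.1440 0.8614]  S=[0.7513]  K=[0.5176; -0.0720]  nu=[-6.3799]  x^+=[0.3215, 2.0840]  P^+=[0.2207 0.1720; 0.1720 0.8575]
step 3: x^-=[0.3794, 1.6673]  P^-=[0.4073 0.1832; 0.1832 0.9103]  S=[0.7212]  K=[0.5064; -0.0363]  nu=[-0.1959]  x^+=[0.2802, 1.6744]  P^+=[0.2224 0.1964; 0.1964 0.9094]
step 4: x^-=[0.3306, 1.3424]  P^-=[0.4097 0.2059; 0.2059 0.9469]  S=[0.7150]  K=[0.5067; -0.0166]  nu=[-1.8018]  x^+=[-0.5824, 1.3723]  P^+=[0.2261 0.2119; 0.2119 0.9467]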